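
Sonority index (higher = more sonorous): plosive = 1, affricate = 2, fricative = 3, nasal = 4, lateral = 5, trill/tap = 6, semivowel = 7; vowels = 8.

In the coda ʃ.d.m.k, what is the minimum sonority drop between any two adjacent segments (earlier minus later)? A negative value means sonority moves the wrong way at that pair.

/ʃ/ is a fricative (sonority 3).
/d/ is a plosive (sonority 1).
/m/ is a nasal (sonority 4).
/k/ is a plosive (sonority 1).
/ʃ/→/d/: change +2.
/d/→/m/: change -3.
/m/→/k/: change +3.
Minimum = -3.

-3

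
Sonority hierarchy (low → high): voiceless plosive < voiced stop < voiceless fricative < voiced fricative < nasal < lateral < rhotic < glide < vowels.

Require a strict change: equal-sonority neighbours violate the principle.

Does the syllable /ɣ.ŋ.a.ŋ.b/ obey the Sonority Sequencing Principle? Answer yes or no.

yes

Onset: /ɣ/ is a voiced fricative (sonority 4), /ŋ/ is a nasal (sonority 5); then the nucleus /a/ (sonority 9).
Onset profile 4-5-9 — rises to the nucleus.
Coda: /ŋ/ is a nasal (sonority 5), /b/ is a voiced stop (sonority 2).
Coda profile 9-5-2 — falls from the nucleus.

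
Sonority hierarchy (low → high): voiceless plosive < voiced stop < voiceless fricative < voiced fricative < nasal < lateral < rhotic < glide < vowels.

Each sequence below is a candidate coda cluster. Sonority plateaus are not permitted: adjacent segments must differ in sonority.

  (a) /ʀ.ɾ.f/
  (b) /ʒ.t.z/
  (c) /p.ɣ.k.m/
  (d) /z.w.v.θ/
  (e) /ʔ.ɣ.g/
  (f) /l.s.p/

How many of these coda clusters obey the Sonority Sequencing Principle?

1

(a) 7-7-3 → violates
(b) 4-1-4 → violates
(c) 1-4-1-5 → violates
(d) 4-8-4-3 → violates
(e) 1-4-2 → violates
(f) 6-3-1 → obeys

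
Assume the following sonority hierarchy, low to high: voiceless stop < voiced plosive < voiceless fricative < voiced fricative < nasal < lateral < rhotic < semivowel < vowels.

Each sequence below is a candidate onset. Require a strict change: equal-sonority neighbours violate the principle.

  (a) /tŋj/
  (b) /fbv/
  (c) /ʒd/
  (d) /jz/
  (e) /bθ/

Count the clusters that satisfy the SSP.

2

(a) 1-5-8 → obeys
(b) 3-2-4 → violates
(c) 4-2 → violates
(d) 8-4 → violates
(e) 2-3 → obeys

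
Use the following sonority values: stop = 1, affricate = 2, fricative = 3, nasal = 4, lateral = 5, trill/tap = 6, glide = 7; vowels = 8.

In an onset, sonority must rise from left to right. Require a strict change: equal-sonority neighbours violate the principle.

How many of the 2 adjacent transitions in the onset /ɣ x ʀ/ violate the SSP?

1

/ɣ/ — fricative, sonority 3.
/x/ — fricative, sonority 3.
/ʀ/ — trill/tap, sonority 6.
/ɣ/→/x/: 3→3 (plateau) — violation.
/x/→/ʀ/: 3→6 (rises) — ok.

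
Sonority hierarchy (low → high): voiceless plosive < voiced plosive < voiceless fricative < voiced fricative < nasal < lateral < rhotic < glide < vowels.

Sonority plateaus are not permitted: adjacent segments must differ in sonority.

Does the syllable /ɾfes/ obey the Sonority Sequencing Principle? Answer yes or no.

Onset: /ɾ/ is a rhotic (sonority 7), /f/ is a voiceless fricative (sonority 3); then the nucleus /e/ (sonority 9).
Onset profile 7-3-9 — does not strictly rise throughout.
Coda: /s/ is a voiceless fricative (sonority 3).
Coda profile 9-3 — falls from the nucleus.

no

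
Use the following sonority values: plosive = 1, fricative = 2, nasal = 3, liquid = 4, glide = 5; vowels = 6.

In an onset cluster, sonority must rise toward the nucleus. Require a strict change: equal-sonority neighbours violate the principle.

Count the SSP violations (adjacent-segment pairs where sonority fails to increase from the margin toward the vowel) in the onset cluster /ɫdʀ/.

/ɫ/ is a liquid (sonority 4).
/d/ is a plosive (sonority 1).
/ʀ/ is a liquid (sonority 4).
/ɫ/→/d/: 4→1 (does not rise) — violation.
/d/→/ʀ/: 1→4 (rises) — ok.

1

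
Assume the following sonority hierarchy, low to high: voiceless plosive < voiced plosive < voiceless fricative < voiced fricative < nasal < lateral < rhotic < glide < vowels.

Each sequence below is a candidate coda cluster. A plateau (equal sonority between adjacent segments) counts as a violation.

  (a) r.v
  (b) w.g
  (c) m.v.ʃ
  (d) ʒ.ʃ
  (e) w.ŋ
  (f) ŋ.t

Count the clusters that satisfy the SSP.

6

(a) sonority 7-4: well-formed.
(b) sonority 8-2: well-formed.
(c) sonority 5-4-3: well-formed.
(d) sonority 4-3: well-formed.
(e) sonority 8-5: well-formed.
(f) sonority 5-1: well-formed.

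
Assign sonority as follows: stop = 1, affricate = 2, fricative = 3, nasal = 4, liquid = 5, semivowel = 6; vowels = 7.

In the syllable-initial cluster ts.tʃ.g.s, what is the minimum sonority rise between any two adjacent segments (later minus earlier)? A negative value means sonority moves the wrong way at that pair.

-1

/ts/: affricate = 2.
/tʃ/: affricate = 2.
/g/: stop = 1.
/s/: fricative = 3.
/ts/→/tʃ/: change +0.
/tʃ/→/g/: change -1.
/g/→/s/: change +2.
Minimum = -1.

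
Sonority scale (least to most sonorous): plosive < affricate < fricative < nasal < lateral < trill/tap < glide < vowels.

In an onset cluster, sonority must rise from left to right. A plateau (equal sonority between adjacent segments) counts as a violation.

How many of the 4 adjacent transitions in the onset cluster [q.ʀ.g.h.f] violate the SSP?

2

/q/: plosive = 1.
/ʀ/: trill/tap = 6.
/g/: plosive = 1.
/h/: fricative = 3.
/f/: fricative = 3.
/q/→/ʀ/: 1→6 (rises) — ok.
/ʀ/→/g/: 6→1 (does not rise) — violation.
/g/→/h/: 1→3 (rises) — ok.
/h/→/f/: 3→3 (plateau) — violation.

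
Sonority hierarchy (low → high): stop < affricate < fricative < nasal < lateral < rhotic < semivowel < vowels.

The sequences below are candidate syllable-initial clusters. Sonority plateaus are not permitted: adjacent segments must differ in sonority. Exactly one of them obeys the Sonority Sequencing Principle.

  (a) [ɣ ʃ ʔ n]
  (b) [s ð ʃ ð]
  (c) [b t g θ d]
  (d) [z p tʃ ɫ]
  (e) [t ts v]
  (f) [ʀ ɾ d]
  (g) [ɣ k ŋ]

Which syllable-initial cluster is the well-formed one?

e

(a) sonority 3-3-1-4: ill-formed.
(b) sonority 3-3-3-3: ill-formed.
(c) sonority 1-1-1-3-1: ill-formed.
(d) sonority 3-1-2-5: ill-formed.
(e) sonority 1-2-3: well-formed.
(f) sonority 6-6-1: ill-formed.
(g) sonority 3-1-4: ill-formed.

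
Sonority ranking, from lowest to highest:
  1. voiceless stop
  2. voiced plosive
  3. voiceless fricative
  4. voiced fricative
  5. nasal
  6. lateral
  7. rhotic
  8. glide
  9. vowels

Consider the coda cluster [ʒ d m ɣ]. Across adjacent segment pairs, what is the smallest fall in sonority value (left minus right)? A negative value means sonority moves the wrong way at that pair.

/ʒ/: voiced fricative = 4.
/d/: voiced plosive = 2.
/m/: nasal = 5.
/ɣ/: voiced fricative = 4.
/ʒ/→/d/: change +2.
/d/→/m/: change -3.
/m/→/ɣ/: change +1.
Minimum = -3.

-3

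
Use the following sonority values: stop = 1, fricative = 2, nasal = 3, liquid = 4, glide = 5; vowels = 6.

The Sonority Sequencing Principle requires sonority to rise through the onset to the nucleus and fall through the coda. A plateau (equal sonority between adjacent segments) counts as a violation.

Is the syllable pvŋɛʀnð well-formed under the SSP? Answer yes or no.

yes

Onset: /p/ is a stop (sonority 1), /v/ is a fricative (sonority 2), /ŋ/ is a nasal (sonority 3); then the nucleus /ɛ/ (sonority 6).
Onset profile 1-2-3-6 — rises to the nucleus.
Coda: /ʀ/ is a liquid (sonority 4), /n/ is a nasal (sonority 3), /ð/ is a fricative (sonority 2).
Coda profile 6-4-3-2 — falls from the nucleus.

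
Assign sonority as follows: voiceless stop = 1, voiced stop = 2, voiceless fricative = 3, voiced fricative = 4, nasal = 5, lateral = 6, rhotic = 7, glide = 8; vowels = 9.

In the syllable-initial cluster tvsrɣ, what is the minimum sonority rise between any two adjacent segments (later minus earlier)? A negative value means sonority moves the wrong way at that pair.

-3

/t/ is a voiceless stop (sonority 1).
/v/ is a voiced fricative (sonority 4).
/s/ is a voiceless fricative (sonority 3).
/r/ is a rhotic (sonority 7).
/ɣ/ is a voiced fricative (sonority 4).
/t/→/v/: change +3.
/v/→/s/: change -1.
/s/→/r/: change +4.
/r/→/ɣ/: change -3.
Minimum = -3.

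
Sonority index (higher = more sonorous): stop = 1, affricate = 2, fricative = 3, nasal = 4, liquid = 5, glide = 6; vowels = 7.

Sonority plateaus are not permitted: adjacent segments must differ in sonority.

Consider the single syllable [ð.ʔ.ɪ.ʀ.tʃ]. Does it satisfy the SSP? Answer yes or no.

Onset: /ð/ is a fricative (sonority 3), /ʔ/ is a stop (sonority 1); then the nucleus /ɪ/ (sonority 7).
Onset profile 3-1-7 — does not strictly rise throughout.
Coda: /ʀ/ is a liquid (sonority 5), /tʃ/ is an affricate (sonority 2).
Coda profile 7-5-2 — falls from the nucleus.

no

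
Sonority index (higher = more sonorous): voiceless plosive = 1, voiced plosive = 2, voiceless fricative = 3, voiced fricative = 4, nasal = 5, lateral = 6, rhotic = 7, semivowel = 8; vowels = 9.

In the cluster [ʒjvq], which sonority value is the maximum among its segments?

/ʒ/: voiced fricative = 4.
/j/: semivowel = 8.
/v/: voiced fricative = 4.
/q/: voiceless plosive = 1.
The maximum is 8.

8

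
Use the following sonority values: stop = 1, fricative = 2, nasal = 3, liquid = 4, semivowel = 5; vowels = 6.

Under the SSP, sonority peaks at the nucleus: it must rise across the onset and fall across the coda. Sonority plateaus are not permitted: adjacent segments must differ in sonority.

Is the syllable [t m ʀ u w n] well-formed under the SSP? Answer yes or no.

yes

Onset: /t/ is a stop (sonority 1), /m/ is a nasal (sonority 3), /ʀ/ is a liquid (sonority 4); then the nucleus /u/ (sonority 6).
Onset profile 1-3-4-6 — rises to the nucleus.
Coda: /w/ is a semivowel (sonority 5), /n/ is a nasal (sonority 3).
Coda profile 6-5-3 — falls from the nucleus.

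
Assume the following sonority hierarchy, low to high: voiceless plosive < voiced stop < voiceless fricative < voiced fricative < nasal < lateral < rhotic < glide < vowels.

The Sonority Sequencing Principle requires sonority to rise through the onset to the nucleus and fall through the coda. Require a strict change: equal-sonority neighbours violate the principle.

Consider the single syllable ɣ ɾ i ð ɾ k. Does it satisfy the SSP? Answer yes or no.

Onset: /ɣ/ is a voiced fricative (sonority 4), /ɾ/ is a rhotic (sonority 7); then the nucleus /i/ (sonority 9).
Onset profile 4-7-9 — rises to the nucleus.
Coda: /ð/ is a voiced fricative (sonority 4), /ɾ/ is a rhotic (sonority 7), /k/ is a voiceless plosive (sonority 1).
Coda profile 9-4-7-1 — does not strictly fall throughout.

no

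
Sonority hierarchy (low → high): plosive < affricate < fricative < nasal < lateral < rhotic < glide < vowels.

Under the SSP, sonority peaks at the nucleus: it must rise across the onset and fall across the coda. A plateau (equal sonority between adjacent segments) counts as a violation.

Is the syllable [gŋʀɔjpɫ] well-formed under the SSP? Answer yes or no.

Onset: /g/ is a plosive (sonority 1), /ŋ/ is a nasal (sonority 4), /ʀ/ is a rhotic (sonority 6); then the nucleus /ɔ/ (sonority 8).
Onset profile 1-4-6-8 — rises to the nucleus.
Coda: /j/ is a glide (sonority 7), /p/ is a plosive (sonority 1), /ɫ/ is a lateral (sonority 5).
Coda profile 8-7-1-5 — does not strictly fall throughout.

no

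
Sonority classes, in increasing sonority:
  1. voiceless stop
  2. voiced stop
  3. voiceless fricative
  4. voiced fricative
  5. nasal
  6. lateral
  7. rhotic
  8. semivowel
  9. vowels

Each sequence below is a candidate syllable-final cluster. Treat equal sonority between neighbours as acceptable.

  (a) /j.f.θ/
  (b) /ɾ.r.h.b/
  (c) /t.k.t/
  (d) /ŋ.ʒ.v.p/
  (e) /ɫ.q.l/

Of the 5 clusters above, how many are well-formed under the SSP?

(a) /j.f.θ/: profile 8-3-3 — obeys.
(b) /ɾ.r.h.b/: profile 7-7-3-2 — obeys.
(c) /t.k.t/: profile 1-1-1 — obeys.
(d) /ŋ.ʒ.v.p/: profile 5-4-4-1 — obeys.
(e) /ɫ.q.l/: profile 6-1-6 — violates.

4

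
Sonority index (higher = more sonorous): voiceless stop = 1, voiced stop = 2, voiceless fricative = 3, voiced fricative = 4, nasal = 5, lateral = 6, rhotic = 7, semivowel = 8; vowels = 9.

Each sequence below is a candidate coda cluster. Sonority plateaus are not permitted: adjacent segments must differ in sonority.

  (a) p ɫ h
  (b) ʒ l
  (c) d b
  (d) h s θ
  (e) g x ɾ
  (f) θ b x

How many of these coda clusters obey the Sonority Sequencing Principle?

(a) 1-6-3 → violates
(b) 4-6 → violates
(c) 2-2 → violates
(d) 3-3-3 → violates
(e) 2-3-7 → violates
(f) 3-2-3 → violates

0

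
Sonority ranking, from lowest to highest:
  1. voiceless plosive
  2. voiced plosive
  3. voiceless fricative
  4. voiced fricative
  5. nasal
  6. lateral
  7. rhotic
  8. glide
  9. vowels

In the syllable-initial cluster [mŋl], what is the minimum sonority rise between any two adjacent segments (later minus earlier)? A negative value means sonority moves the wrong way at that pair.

/m/ is a nasal (sonority 5).
/ŋ/ is a nasal (sonority 5).
/l/ is a lateral (sonority 6).
/m/→/ŋ/: change +0.
/ŋ/→/l/: change +1.
Minimum = 0.

0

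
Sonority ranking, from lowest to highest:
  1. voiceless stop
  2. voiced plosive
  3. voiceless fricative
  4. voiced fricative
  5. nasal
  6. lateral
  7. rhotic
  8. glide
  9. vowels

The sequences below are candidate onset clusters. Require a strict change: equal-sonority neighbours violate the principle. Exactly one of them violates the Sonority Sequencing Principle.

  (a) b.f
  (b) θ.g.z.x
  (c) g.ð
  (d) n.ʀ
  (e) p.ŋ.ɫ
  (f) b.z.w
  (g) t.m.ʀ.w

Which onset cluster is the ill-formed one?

b

(a) b.f: profile 2-3 — obeys.
(b) θ.g.z.x: profile 3-2-4-3 — violates.
(c) g.ð: profile 2-4 — obeys.
(d) n.ʀ: profile 5-7 — obeys.
(e) p.ŋ.ɫ: profile 1-5-6 — obeys.
(f) b.z.w: profile 2-4-8 — obeys.
(g) t.m.ʀ.w: profile 1-5-7-8 — obeys.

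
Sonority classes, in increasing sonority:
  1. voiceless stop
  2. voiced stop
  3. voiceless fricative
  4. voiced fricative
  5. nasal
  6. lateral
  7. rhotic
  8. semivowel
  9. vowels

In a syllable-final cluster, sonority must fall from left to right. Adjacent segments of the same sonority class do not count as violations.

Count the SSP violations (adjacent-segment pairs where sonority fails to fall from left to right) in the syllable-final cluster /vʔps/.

/v/ is a voiced fricative (sonority 4).
/ʔ/ is a voiceless stop (sonority 1).
/p/ is a voiceless stop (sonority 1).
/s/ is a voiceless fricative (sonority 3).
/v/→/ʔ/: 4→1 (falls) — ok.
/ʔ/→/p/: 1→1 (plateau, allowed) — ok.
/p/→/s/: 1→3 (does not fall) — violation.

1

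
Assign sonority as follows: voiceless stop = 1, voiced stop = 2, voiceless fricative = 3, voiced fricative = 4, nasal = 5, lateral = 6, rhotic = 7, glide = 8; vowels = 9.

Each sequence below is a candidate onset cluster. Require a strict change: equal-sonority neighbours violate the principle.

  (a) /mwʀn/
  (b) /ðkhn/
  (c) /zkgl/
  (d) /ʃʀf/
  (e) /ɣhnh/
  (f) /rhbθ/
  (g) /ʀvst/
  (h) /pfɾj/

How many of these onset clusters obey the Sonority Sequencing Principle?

1

(a) 5-8-7-5 → violates
(b) 4-1-3-5 → violates
(c) 4-1-2-6 → violates
(d) 3-7-3 → violates
(e) 4-3-5-3 → violates
(f) 7-3-2-3 → violates
(g) 7-4-3-1 → violates
(h) 1-3-7-8 → obeys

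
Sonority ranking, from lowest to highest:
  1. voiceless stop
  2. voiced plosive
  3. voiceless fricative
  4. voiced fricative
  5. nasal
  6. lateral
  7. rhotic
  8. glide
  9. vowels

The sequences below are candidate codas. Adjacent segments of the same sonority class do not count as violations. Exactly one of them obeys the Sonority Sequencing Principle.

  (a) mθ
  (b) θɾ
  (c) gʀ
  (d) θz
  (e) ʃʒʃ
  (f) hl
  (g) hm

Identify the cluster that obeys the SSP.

a

(a) 5-3 → obeys
(b) 3-7 → violates
(c) 2-7 → violates
(d) 3-4 → violates
(e) 3-4-3 → violates
(f) 3-6 → violates
(g) 3-5 → violates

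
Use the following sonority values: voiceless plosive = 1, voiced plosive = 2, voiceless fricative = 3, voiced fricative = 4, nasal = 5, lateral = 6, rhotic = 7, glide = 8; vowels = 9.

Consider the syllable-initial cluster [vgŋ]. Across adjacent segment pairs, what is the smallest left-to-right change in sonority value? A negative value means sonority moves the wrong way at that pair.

-2

/v/ is a voiced fricative (sonority 4).
/g/ is a voiced plosive (sonority 2).
/ŋ/ is a nasal (sonority 5).
/v/→/g/: change -2.
/g/→/ŋ/: change +3.
Minimum = -2.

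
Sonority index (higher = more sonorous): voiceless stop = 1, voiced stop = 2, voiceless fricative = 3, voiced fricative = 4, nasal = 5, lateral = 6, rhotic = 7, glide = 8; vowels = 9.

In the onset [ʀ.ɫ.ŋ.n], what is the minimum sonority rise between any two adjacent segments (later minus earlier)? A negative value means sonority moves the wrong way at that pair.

-1

/ʀ/ — rhotic, sonority 7.
/ɫ/ — lateral, sonority 6.
/ŋ/ — nasal, sonority 5.
/n/ — nasal, sonority 5.
/ʀ/→/ɫ/: change -1.
/ɫ/→/ŋ/: change -1.
/ŋ/→/n/: change +0.
Minimum = -1.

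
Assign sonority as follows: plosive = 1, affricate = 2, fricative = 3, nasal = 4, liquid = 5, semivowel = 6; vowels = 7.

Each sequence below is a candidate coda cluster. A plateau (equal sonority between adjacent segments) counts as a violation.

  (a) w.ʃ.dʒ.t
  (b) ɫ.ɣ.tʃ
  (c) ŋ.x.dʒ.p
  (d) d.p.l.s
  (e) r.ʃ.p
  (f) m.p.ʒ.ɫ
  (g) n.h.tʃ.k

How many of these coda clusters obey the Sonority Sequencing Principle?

5

(a) sonority 6-3-2-1: well-formed.
(b) sonority 5-3-2: well-formed.
(c) sonority 4-3-2-1: well-formed.
(d) sonority 1-1-5-3: ill-formed.
(e) sonority 5-3-1: well-formed.
(f) sonority 4-1-3-5: ill-formed.
(g) sonority 4-3-2-1: well-formed.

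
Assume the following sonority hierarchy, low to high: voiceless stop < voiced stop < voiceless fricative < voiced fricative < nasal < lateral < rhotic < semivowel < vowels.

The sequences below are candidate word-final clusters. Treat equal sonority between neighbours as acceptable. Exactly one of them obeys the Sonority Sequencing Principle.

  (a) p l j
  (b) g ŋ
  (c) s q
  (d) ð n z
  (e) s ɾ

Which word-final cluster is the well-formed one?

(a) p l j: profile 1-6-8 — violates.
(b) g ŋ: profile 2-5 — violates.
(c) s q: profile 3-1 — obeys.
(d) ð n z: profile 4-5-4 — violates.
(e) s ɾ: profile 3-7 — violates.

c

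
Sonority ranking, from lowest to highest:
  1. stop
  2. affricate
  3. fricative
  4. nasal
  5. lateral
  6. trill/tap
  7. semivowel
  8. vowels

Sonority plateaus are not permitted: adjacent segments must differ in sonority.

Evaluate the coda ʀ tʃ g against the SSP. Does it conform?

yes

/ʀ/: trill/tap = 6.
/tʃ/: affricate = 2.
/g/: stop = 1.
The profile 6-2-1 strictly falls, so the coda satisfies the SSP.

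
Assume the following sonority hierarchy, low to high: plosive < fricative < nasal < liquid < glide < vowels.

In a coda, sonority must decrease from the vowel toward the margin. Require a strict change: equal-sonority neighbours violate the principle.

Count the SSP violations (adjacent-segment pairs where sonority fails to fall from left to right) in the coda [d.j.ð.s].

2

/d/ is a plosive (sonority 1).
/j/ is a glide (sonority 5).
/ð/ is a fricative (sonority 2).
/s/ is a fricative (sonority 2).
/d/→/j/: 1→5 (does not fall) — violation.
/j/→/ð/: 5→2 (falls) — ok.
/ð/→/s/: 2→2 (plateau) — violation.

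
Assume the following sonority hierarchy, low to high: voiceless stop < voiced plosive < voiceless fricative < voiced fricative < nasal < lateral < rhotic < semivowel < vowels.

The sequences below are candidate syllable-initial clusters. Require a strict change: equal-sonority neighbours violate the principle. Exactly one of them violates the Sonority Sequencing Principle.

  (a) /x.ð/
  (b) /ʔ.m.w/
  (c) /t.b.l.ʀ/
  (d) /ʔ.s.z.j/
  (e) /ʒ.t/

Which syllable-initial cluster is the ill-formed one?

e

(a) sonority 3-4: well-formed.
(b) sonority 1-5-8: well-formed.
(c) sonority 1-2-6-7: well-formed.
(d) sonority 1-3-4-8: well-formed.
(e) sonority 4-1: ill-formed.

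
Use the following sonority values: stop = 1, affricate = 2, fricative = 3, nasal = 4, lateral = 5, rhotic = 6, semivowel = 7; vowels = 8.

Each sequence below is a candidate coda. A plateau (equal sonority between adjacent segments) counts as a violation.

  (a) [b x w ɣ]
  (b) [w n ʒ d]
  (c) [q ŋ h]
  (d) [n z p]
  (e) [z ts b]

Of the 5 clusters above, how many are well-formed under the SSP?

3

(a) [b x w ɣ]: profile 1-3-7-3 — violates.
(b) [w n ʒ d]: profile 7-4-3-1 — obeys.
(c) [q ŋ h]: profile 1-4-3 — violates.
(d) [n z p]: profile 4-3-1 — obeys.
(e) [z ts b]: profile 3-2-1 — obeys.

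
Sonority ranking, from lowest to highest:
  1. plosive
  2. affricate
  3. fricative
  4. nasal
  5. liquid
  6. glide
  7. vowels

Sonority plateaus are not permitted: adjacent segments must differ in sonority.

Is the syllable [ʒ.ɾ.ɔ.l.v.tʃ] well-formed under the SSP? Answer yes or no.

yes

Onset: /ʒ/ is a fricative (sonority 3), /ɾ/ is a liquid (sonority 5); then the nucleus /ɔ/ (sonority 7).
Onset profile 3-5-7 — rises to the nucleus.
Coda: /l/ is a liquid (sonority 5), /v/ is a fricative (sonority 3), /tʃ/ is an affricate (sonority 2).
Coda profile 7-5-3-2 — falls from the nucleus.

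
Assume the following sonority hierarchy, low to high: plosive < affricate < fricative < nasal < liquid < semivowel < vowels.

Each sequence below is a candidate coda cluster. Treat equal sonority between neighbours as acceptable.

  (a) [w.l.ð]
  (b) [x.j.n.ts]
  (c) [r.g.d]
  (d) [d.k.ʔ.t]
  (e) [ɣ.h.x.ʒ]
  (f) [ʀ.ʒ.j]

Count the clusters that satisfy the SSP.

(a) 6-5-3 → obeys
(b) 3-6-4-2 → violates
(c) 5-1-1 → obeys
(d) 1-1-1-1 → obeys
(e) 3-3-3-3 → obeys
(f) 5-3-6 → violates

4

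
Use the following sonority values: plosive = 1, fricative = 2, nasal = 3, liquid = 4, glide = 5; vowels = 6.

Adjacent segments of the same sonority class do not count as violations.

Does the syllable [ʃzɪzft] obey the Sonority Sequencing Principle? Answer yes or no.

Onset: /ʃ/ is a fricative (sonority 2), /z/ is a fricative (sonority 2); then the nucleus /ɪ/ (sonority 6).
Onset profile 2-2-6 — rises to the nucleus.
Coda: /z/ is a fricative (sonority 2), /f/ is a fricative (sonority 2), /t/ is a plosive (sonority 1).
Coda profile 6-2-2-1 — falls from the nucleus.

yes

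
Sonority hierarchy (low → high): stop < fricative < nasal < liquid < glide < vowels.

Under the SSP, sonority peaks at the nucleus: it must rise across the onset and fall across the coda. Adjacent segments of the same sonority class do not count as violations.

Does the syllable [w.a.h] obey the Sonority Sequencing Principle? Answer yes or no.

yes

Onset: /w/ is a glide (sonority 5); then the nucleus /a/ (sonority 6).
Onset profile 5-6 — rises to the nucleus.
Coda: /h/ is a fricative (sonority 2).
Coda profile 6-2 — falls from the nucleus.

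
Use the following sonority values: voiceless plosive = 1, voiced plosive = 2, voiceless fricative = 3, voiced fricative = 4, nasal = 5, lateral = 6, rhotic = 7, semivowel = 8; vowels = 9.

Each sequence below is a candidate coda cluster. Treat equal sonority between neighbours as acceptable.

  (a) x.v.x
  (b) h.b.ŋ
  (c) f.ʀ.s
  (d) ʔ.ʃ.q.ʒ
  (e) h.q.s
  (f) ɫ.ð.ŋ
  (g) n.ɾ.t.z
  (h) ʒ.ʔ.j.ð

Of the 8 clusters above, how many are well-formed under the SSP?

0

(a) sonority 3-4-3: ill-formed.
(b) sonority 3-2-5: ill-formed.
(c) sonority 3-7-3: ill-formed.
(d) sonority 1-3-1-4: ill-formed.
(e) sonority 3-1-3: ill-formed.
(f) sonority 6-4-5: ill-formed.
(g) sonority 5-7-1-4: ill-formed.
(h) sonority 4-1-8-4: ill-formed.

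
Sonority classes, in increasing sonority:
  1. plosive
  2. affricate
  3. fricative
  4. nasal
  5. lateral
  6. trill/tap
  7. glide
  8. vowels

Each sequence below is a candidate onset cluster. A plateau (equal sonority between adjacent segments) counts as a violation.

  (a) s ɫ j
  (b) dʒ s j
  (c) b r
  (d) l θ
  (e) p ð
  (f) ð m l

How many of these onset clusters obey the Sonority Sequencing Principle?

5

(a) sonority 3-5-7: well-formed.
(b) sonority 2-3-7: well-formed.
(c) sonority 1-6: well-formed.
(d) sonority 5-3: ill-formed.
(e) sonority 1-3: well-formed.
(f) sonority 3-4-5: well-formed.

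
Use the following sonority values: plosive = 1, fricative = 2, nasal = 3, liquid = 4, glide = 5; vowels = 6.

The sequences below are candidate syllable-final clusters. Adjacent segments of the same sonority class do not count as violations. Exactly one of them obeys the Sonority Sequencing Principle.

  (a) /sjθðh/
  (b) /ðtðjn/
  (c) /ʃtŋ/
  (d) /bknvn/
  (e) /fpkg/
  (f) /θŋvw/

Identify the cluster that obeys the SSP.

e

(a) /sjθðh/: profile 2-5-2-2-2 — violates.
(b) /ðtðjn/: profile 2-1-2-5-3 — violates.
(c) /ʃtŋ/: profile 2-1-3 — violates.
(d) /bknvn/: profile 1-1-3-2-3 — violates.
(e) /fpkg/: profile 2-1-1-1 — obeys.
(f) /θŋvw/: profile 2-3-2-5 — violates.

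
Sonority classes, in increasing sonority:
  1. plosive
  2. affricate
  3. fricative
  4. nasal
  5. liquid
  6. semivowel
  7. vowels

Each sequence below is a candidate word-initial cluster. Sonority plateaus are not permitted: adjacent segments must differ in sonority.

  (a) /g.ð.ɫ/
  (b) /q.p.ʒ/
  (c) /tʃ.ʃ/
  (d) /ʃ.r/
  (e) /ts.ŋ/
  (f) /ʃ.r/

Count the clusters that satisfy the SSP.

5

(a) 1-3-5 → obeys
(b) 1-1-3 → violates
(c) 2-3 → obeys
(d) 3-5 → obeys
(e) 2-4 → obeys
(f) 3-5 → obeys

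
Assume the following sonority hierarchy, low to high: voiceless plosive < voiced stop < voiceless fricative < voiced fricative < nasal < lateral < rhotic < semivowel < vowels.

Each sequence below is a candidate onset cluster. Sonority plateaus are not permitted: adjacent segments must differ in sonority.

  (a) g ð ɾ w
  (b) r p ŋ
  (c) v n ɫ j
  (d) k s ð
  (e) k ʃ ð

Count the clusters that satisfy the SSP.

(a) g ð ɾ w: profile 2-4-7-8 — obeys.
(b) r p ŋ: profile 7-1-5 — violates.
(c) v n ɫ j: profile 4-5-6-8 — obeys.
(d) k s ð: profile 1-3-4 — obeys.
(e) k ʃ ð: profile 1-3-4 — obeys.

4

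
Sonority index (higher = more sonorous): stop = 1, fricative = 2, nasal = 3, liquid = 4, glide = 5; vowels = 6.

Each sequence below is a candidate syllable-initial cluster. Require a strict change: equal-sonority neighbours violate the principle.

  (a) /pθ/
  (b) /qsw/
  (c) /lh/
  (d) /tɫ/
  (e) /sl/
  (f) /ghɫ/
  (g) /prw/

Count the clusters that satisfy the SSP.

6

(a) sonority 1-2: well-formed.
(b) sonority 1-2-5: well-formed.
(c) sonority 4-2: ill-formed.
(d) sonority 1-4: well-formed.
(e) sonority 2-4: well-formed.
(f) sonority 1-2-4: well-formed.
(g) sonority 1-4-5: well-formed.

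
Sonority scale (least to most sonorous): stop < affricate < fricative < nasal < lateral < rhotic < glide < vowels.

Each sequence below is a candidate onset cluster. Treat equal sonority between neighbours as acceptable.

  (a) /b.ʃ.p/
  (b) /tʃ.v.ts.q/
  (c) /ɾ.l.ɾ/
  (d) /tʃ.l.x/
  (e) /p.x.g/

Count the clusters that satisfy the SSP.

(a) 1-3-1 → violates
(b) 2-3-2-1 → violates
(c) 6-5-6 → violates
(d) 2-5-3 → violates
(e) 1-3-1 → violates

0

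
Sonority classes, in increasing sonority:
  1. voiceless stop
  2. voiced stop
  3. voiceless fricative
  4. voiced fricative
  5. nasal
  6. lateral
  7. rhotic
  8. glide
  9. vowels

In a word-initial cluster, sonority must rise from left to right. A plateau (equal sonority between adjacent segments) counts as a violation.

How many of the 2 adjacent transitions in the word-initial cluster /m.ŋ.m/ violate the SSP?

/m/: nasal = 5.
/ŋ/: nasal = 5.
/m/: nasal = 5.
/m/→/ŋ/: 5→5 (plateau) — violation.
/ŋ/→/m/: 5→5 (plateau) — violation.

2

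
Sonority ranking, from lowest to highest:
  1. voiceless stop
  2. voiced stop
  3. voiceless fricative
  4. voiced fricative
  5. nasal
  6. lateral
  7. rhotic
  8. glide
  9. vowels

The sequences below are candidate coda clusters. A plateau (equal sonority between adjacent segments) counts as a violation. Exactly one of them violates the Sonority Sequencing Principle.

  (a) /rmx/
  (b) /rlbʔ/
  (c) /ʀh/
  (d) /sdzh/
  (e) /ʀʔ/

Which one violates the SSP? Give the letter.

d

(a) sonority 7-5-3: well-formed.
(b) sonority 7-6-2-1: well-formed.
(c) sonority 7-3: well-formed.
(d) sonority 3-2-4-3: ill-formed.
(e) sonority 7-1: well-formed.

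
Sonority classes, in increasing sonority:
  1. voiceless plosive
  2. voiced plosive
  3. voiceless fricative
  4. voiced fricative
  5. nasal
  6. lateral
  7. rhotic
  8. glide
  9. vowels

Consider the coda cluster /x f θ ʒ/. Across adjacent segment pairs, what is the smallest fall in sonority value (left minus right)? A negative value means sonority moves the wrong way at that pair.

/x/ — voiceless fricative, sonority 3.
/f/ — voiceless fricative, sonority 3.
/θ/ — voiceless fricative, sonority 3.
/ʒ/ — voiced fricative, sonority 4.
/x/→/f/: change +0.
/f/→/θ/: change +0.
/θ/→/ʒ/: change -1.
Minimum = -1.

-1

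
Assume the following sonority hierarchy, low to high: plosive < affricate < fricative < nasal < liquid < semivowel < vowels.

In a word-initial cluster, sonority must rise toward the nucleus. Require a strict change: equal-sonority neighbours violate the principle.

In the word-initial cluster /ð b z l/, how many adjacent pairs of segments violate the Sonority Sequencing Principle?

1

/ð/ — fricative, sonority 3.
/b/ — plosive, sonority 1.
/z/ — fricative, sonority 3.
/l/ — liquid, sonority 5.
/ð/→/b/: 3→1 (does not rise) — violation.
/b/→/z/: 1→3 (rises) — ok.
/z/→/l/: 3→5 (rises) — ok.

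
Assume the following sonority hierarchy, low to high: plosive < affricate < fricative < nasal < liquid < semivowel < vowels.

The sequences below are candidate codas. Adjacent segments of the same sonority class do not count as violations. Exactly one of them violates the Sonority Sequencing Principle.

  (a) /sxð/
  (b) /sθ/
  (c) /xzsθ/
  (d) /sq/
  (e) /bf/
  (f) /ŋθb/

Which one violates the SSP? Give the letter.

e

(a) 3-3-3 → obeys
(b) 3-3 → obeys
(c) 3-3-3-3 → obeys
(d) 3-1 → obeys
(e) 1-3 → violates
(f) 4-3-1 → obeys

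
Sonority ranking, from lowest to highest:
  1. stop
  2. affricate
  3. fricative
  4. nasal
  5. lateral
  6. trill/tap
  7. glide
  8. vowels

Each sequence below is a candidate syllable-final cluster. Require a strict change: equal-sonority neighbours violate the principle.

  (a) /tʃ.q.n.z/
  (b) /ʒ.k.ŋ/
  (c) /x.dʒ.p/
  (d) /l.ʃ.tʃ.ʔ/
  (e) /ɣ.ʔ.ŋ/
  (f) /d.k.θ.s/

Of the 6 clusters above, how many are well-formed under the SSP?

(a) /tʃ.q.n.z/: profile 2-1-4-3 — violates.
(b) /ʒ.k.ŋ/: profile 3-1-4 — violates.
(c) /x.dʒ.p/: profile 3-2-1 — obeys.
(d) /l.ʃ.tʃ.ʔ/: profile 5-3-2-1 — obeys.
(e) /ɣ.ʔ.ŋ/: profile 3-1-4 — violates.
(f) /d.k.θ.s/: profile 1-1-3-3 — violates.

2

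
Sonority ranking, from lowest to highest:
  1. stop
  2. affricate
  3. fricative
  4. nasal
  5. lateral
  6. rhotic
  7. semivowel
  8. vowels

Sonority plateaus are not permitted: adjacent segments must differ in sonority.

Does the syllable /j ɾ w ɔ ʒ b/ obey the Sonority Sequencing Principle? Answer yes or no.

Onset: /j/ is a semivowel (sonority 7), /ɾ/ is a rhotic (sonority 6), /w/ is a semivowel (sonority 7); then the nucleus /ɔ/ (sonority 8).
Onset profile 7-6-7-8 — does not strictly rise throughout.
Coda: /ʒ/ is a fricative (sonority 3), /b/ is a stop (sonority 1).
Coda profile 8-3-1 — falls from the nucleus.

no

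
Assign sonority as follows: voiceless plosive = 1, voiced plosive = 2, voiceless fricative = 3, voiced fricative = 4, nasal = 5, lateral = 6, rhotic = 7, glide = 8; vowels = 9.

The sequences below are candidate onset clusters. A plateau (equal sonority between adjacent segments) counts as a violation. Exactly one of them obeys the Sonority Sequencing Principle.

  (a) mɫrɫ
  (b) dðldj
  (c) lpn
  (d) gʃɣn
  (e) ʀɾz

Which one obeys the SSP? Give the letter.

d

(a) 5-6-7-6 → violates
(b) 2-4-6-2-8 → violates
(c) 6-1-5 → violates
(d) 2-3-4-5 → obeys
(e) 7-7-4 → violates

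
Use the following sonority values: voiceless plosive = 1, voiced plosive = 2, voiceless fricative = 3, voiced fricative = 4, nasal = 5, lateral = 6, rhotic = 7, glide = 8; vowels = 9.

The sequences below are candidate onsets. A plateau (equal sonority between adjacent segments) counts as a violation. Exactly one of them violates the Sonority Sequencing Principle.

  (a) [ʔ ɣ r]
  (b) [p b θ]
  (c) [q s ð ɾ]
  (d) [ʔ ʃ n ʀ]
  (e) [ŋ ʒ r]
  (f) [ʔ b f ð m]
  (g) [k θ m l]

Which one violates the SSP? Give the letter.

e

(a) 1-4-7 → obeys
(b) 1-2-3 → obeys
(c) 1-3-4-7 → obeys
(d) 1-3-5-7 → obeys
(e) 5-4-7 → violates
(f) 1-2-3-4-5 → obeys
(g) 1-3-5-6 → obeys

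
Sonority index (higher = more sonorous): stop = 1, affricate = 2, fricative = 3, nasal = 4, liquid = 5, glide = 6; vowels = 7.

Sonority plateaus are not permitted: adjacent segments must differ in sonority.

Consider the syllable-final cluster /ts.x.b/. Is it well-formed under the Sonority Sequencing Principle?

no

/ts/: affricate = 2.
/x/: fricative = 3.
/b/: stop = 1.
The profile is 2-3-1. Between /ts/ (2) and /x/ (3) sonority does not fall, so the cluster violates the SSP.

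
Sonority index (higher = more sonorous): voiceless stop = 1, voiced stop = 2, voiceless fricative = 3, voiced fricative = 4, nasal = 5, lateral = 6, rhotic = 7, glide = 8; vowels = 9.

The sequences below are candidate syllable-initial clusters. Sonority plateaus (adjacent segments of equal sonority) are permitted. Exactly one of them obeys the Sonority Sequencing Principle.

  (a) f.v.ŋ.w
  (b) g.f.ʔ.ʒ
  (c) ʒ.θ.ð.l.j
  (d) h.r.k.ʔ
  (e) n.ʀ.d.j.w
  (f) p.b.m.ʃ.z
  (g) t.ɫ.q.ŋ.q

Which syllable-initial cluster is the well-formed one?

(a) f.v.ŋ.w: profile 3-4-5-8 — obeys.
(b) g.f.ʔ.ʒ: profile 2-3-1-4 — violates.
(c) ʒ.θ.ð.l.j: profile 4-3-4-6-8 — violates.
(d) h.r.k.ʔ: profile 3-7-1-1 — violates.
(e) n.ʀ.d.j.w: profile 5-7-2-8-8 — violates.
(f) p.b.m.ʃ.z: profile 1-2-5-3-4 — violates.
(g) t.ɫ.q.ŋ.q: profile 1-6-1-5-1 — violates.

a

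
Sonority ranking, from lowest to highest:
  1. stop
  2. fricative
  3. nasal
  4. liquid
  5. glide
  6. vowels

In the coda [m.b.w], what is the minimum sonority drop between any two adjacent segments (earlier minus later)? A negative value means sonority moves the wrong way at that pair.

/m/: nasal = 3.
/b/: stop = 1.
/w/: glide = 5.
/m/→/b/: change +2.
/b/→/w/: change -4.
Minimum = -4.

-4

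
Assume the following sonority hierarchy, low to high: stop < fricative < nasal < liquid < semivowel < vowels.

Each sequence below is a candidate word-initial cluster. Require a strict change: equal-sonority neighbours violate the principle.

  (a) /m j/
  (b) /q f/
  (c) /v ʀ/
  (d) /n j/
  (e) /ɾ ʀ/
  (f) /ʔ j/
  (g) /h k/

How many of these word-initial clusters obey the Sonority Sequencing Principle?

5

(a) /m j/: profile 3-5 — obeys.
(b) /q f/: profile 1-2 — obeys.
(c) /v ʀ/: profile 2-4 — obeys.
(d) /n j/: profile 3-5 — obeys.
(e) /ɾ ʀ/: profile 4-4 — violates.
(f) /ʔ j/: profile 1-5 — obeys.
(g) /h k/: profile 2-1 — violates.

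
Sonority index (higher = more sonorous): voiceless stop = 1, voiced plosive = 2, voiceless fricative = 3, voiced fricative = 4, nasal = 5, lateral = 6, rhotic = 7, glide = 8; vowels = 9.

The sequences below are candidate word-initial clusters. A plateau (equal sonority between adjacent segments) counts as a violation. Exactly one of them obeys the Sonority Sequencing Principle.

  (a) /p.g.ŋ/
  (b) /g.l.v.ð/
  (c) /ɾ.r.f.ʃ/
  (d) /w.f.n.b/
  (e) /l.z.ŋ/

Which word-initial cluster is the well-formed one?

a

(a) /p.g.ŋ/: profile 1-2-5 — obeys.
(b) /g.l.v.ð/: profile 2-6-4-4 — violates.
(c) /ɾ.r.f.ʃ/: profile 7-7-3-3 — violates.
(d) /w.f.n.b/: profile 8-3-5-2 — violates.
(e) /l.z.ŋ/: profile 6-4-5 — violates.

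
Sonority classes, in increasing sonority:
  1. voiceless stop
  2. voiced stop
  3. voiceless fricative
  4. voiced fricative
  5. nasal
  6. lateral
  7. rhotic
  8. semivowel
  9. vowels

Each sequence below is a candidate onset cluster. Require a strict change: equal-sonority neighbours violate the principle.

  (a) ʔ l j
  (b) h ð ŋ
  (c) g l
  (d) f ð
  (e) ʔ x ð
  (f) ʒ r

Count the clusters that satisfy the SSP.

6

(a) ʔ l j: profile 1-6-8 — obeys.
(b) h ð ŋ: profile 3-4-5 — obeys.
(c) g l: profile 2-6 — obeys.
(d) f ð: profile 3-4 — obeys.
(e) ʔ x ð: profile 1-3-4 — obeys.
(f) ʒ r: profile 4-7 — obeys.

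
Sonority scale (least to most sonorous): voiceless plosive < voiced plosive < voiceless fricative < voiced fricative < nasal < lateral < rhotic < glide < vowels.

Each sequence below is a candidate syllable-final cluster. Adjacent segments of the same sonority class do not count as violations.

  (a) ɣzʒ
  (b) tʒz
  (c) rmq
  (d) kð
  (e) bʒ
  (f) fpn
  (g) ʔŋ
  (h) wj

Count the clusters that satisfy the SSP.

(a) 4-4-4 → obeys
(b) 1-4-4 → violates
(c) 7-5-1 → obeys
(d) 1-4 → violates
(e) 2-4 → violates
(f) 3-1-5 → violates
(g) 1-5 → violates
(h) 8-8 → obeys

3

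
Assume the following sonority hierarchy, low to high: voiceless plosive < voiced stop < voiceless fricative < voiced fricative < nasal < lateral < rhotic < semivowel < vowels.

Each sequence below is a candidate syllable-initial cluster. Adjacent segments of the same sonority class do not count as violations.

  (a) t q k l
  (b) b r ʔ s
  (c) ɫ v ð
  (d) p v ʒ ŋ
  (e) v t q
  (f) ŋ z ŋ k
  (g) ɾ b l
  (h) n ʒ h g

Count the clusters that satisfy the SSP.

2

(a) 1-1-1-6 → obeys
(b) 2-7-1-3 → violates
(c) 6-4-4 → violates
(d) 1-4-4-5 → obeys
(e) 4-1-1 → violates
(f) 5-4-5-1 → violates
(g) 7-2-6 → violates
(h) 5-4-3-2 → violates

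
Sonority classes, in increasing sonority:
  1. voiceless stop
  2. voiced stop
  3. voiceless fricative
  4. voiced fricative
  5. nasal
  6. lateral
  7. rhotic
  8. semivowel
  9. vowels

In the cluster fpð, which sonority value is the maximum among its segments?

/f/ — voiceless fricative, sonority 3.
/p/ — voiceless stop, sonority 1.
/ð/ — voiced fricative, sonority 4.
The maximum is 4.

4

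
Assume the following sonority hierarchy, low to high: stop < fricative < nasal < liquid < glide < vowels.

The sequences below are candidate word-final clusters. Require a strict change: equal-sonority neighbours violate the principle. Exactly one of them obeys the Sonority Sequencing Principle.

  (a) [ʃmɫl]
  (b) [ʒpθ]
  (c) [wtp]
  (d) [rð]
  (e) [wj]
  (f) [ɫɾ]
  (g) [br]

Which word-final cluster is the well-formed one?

d

(a) sonority 2-3-4-4: ill-formed.
(b) sonority 2-1-2: ill-formed.
(c) sonority 5-1-1: ill-formed.
(d) sonority 4-2: well-formed.
(e) sonority 5-5: ill-formed.
(f) sonority 4-4: ill-formed.
(g) sonority 1-4: ill-formed.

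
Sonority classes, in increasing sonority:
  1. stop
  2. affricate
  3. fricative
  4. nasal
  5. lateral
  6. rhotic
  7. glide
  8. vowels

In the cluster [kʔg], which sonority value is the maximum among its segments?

/k/ — stop, sonority 1.
/ʔ/ — stop, sonority 1.
/g/ — stop, sonority 1.
The maximum is 1.

1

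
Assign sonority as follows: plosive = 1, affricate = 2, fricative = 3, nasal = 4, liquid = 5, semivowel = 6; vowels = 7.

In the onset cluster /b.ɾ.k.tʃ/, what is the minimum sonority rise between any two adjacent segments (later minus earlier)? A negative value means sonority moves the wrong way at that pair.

-4

/b/ — plosive, sonority 1.
/ɾ/ — liquid, sonority 5.
/k/ — plosive, sonority 1.
/tʃ/ — affricate, sonority 2.
/b/→/ɾ/: change +4.
/ɾ/→/k/: change -4.
/k/→/tʃ/: change +1.
Minimum = -4.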